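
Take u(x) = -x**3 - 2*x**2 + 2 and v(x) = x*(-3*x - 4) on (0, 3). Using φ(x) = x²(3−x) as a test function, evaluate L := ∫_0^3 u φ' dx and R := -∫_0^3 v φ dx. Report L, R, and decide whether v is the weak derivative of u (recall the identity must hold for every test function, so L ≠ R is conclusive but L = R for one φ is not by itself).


LHS = 243/2, RHS = 243/2. Yes, v = u' weakly.

u(x) = -x**3 - 2*x**2 + 2, classical derivative u'(x) = -3*x**2 - 4*x.
φ(x) = x²(3−x), so φ'(x) = 3*x*(2 - x).
Note φ(0) = φ(3) = 0, so the boundary term u·φ vanishes.
LHS = ∫_0^3 u(x) φ'(x) dx = ∫_0^3 (3*x^5 - 12*x^3 - 6*x^2 + 12*x) dx. Term by term:
  ∫_0^3 3*x^5 dx = 729/2;  ∫_0^3 -12*x^3 dx = -243;  ∫_0^3 -6*x^2 dx = -54;
  ∫_0^3 12*x dx = 54.
Sum: 729/2 − 243 − 54 + 54 = 243/2.
So LHS = 243/2.
∫_0^3 v(x) φ(x) dx = ∫_0^3 (3*x^5 - 5*x^4 - 12*x^3) dx. Term by term:
  ∫_0^3 3*x^5 dx = 729/2;  ∫_0^3 -5*x^4 dx = -243;  ∫_0^3 -12*x^3 dx = -243.
Sum: 729/2 − 243 − 243 = -243/2.
So RHS = -∫_0^3 v(x) φ(x) dx = 243/2.
LHS = RHS, so the identity holds for this test φ.
Moreover u is smooth here and v(x) = u'(x) = -3*x**2 - 4*x pointwise, so the identity holds for every test function. Hence v is the weak derivative of u.


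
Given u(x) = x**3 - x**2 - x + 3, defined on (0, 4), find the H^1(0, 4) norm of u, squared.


||u||_{H^1}^2 = 234392/105

The H^1 norm (squared) on an interval (0, L) is
  ||u||_{H^1}^2 = ∫_0^L u(x)^2 dx + ∫_0^L u'(x)^2 dx.
Compute u'(x) = 3*x**2 - 2*x - 1.
Then u(x)^2 = x**6 - 2*x**5 - x**4 + 8*x**3 - 5*x**2 - 6*x + 9 and u'(x)^2 = 9*x**4 - 12*x**3 - 2*x**2 + 4*x + 1.
Integrate each monomial from 0 to 4 using ∫_0^4 c·x^n dx = c·4^(n+1)/(n+1):
  ∫_0^4 u(x)^2 dx = ∫_0^4 (x^6 - 2*x^5 - x^4 + 8*x^3 - 5*x^2 - 6*x + 9) dx. Term by term:
    ∫_0^4 x^6 dx = 16384/7;  ∫_0^4 -2*x^5 dx = -4096/3;  ∫_0^4 -x^4 dx = -1024/5;
    ∫_0^4 8*x^3 dx = 512;  ∫_0^4 -5*x^2 dx = -320/3;  ∫_0^4 -6*x dx = -48;
    ∫_0^4 9 dx = 36.
  Sum: 16384/7 − 4096/3 − 1024/5 + 512 − 320/3 − 48 + 36 = 40732/35.
  ∫_0^4 u'(x)^2 dx = ∫_0^4 (9*x^4 - 12*x^3 - 2*x^2 + 4*x + 1) dx. Term by term:
    ∫_0^4 9*x^4 dx = 9216/5;  ∫_0^4 -12*x^3 dx = -768;  ∫_0^4 -2*x^2 dx = -128/3;
    ∫_0^4 4*x dx = 32;  ∫_0^4 1 dx = 4.
  Sum: 9216/5 − 768 − 128/3 + 32 + 4 = 16028/15.
Adding: ||u||_{H^1}^2 = 40732/35 + 16028/15 = 234392/105.


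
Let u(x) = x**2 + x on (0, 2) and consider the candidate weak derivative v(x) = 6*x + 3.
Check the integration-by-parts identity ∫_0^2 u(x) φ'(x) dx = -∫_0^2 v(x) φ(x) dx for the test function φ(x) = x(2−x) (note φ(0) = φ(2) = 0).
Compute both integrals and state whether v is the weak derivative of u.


LHS = -4, RHS = -12. No, v is not the weak derivative of u.

u(x) = x**2 + x, classical derivative u'(x) = 2*x + 1.
φ(x) = x(2−x), so φ'(x) = 2 - 2*x.
Note φ(0) = φ(2) = 0, so the boundary term u·φ vanishes.
LHS = ∫_0^2 u(x) φ'(x) dx = ∫_0^2 (-2*x^3 + 2*x) dx. Term by term:
  ∫_0^2 -2*x^3 dx = -8;  ∫_0^2 2*x dx = 4.
Sum: -8 + 4 = -4.
So LHS = -4.
∫_0^2 v(x) φ(x) dx = ∫_0^2 (-6*x^3 + 9*x^2 + 6*x) dx. Term by term:
  ∫_0^2 -6*x^3 dx = -24;  ∫_0^2 9*x^2 dx = 24;  ∫_0^2 6*x dx = 12.
Sum: -24 + 24 + 12 = 12.
So RHS = -∫_0^2 v(x) φ(x) dx = -12.
LHS − RHS = 8 ≠ 0, so the identity fails.
(For a valid weak derivative the identity must hold for EVERY test function, in particular this one. The failure shows v is NOT the weak derivative of u.)
Correct weak derivative would be u'(x) = 2*x + 1.


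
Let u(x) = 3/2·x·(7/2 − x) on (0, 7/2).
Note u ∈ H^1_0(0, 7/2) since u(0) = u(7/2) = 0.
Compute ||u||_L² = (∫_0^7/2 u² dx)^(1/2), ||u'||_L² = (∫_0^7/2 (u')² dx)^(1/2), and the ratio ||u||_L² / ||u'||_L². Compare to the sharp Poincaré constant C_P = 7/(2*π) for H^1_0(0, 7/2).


||u||_L² / ||u'||_L² = 7*sqrt(10)/20 < C_P = 7/(2*π).

u(x) = 3/2·x·(7/2 − x), so u'(x) = 21/4 - 3*x.
u(x) = 3/2·x·(7/2 − x) vanishes at x = 0 and x = 7/2, so u ∈ H^1_0(0, 7/2). Differentiate via the product rule and integrate the resulting polynomials term by term.
  ∫_0^7/2 u² dx = ∫_0^7/2 (9*x^4/4 - 63*x^3/4 + 441*x^2/16) dx. Term by term:
    ∫_0^7/2 9*x^4/4 dx = 151263/640;  ∫_0^7/2 -63*x^3/4 dx = -151263/256;  ∫_0^7/2 441*x^2/16 dx = 50421/128.
  Sum: 151263/640 − 151263/256 + 50421/128 = 50421/1280.
  ∫_0^7/2 (u')² dx = ∫_0^7/2 (9*x^2 - 63*x/2 + 441/16) dx. Term by term:
    ∫_0^7/2 9*x^2 dx = 1029/8;  ∫_0^7/2 -63*x/2 dx = -3087/16;  ∫_0^7/2 441/16 dx = 3087/32.
  Sum: 1029/8 − 3087/16 + 3087/32 = 1029/32.
∫_0^7/2 u² dx = 50421/1280, so ||u||_L² = 49*sqrt(105)/80.
∫_0^7/2 (u')² dx = 1029/32, so ||u'||_L² = 7*sqrt(42)/8.
Ratio ||u||_L² / ||u'||_L² = 7*sqrt(10)/20.
Sharp Poincaré constant on H^1_0(0, 7/2) is C_P = L/π = 7/(2*π), achieved by sin(2*π/7·x).
A polynomial bump cannot attain the sharp Poincaré constant (only the first sine eigenfunction does), so the ratio is strictly less than C_P, consistent with ||u||_L² ≤ C_P ||u'||_L².


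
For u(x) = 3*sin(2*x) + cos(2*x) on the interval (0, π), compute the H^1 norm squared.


||u||_{H^1(0,π)}^2 = 25*π

u'(x) = -2*sin(2*x) + 6*cos(2*x).
Expand u² and (u')² and integrate term by term on (0, π), using: for integers n ≥ 1, ∫_0^π sin²(nx) dx = ∫_0^π cos²(nx) dx = π/2; for n ≠ n', ∫_0^π sin(nx)sin(n'x) dx = ∫_0^π cos(nx)cos(n'x) dx = 0; and by product-to-sum, ∫_0^π sin(nx)cos(n'x) dx = ½∫_0^π [sin((n+n')x) + sin((n−n')x)] dx, which is 0 when n+n' is even and 2n/(n²−n'²) when n+n' is odd (it need not vanish on (0, π)).
  u² squared terms: (3)²·∫sin(2x)² dx = 9·π/2 = 9*π/2;  (1)²·∫cos(2x)² dx = 1·π/2 = π/2.
  u² cross terms: 2·(3)·(1)·∫sin(2x)·cos(2x) dx = 6·(0) = 0.
  So ∫_0^π u² dx = 9*π/2 + π/2 + 0 = 5*π.
  (u')² squared terms: (-2)²·∫sin(2x)² dx = 4·π/2 = 2*π;  (6)²·∫cos(2x)² dx = 36·π/2 = 18*π.
  (u')² cross terms: 2·(-2)·(6)·∫sin(2x)·cos(2x) dx = -24·(0) = 0.
  So ∫_0^π (u')² dx = 2*π + 18*π + 0 = 20*π.
||u||_{H^1}^2 = (5*π) + (20*π) = 25*π.


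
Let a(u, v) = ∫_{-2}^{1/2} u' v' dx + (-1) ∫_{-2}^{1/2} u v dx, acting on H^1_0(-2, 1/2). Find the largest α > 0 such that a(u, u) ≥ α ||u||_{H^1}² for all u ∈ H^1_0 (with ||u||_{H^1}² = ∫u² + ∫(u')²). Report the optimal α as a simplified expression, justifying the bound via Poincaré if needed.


α = (-25 + 4*π^2)/(25 + 4*π^2)

Coercivity of a(·,·) on H^1_0(-2, 1/2) means a(u, u) ≥ α ||u||_{H^1}² for every u ∈ H^1_0.
The interval has length L = 5/2, and Poincaré/coercivity depend only on L. Here a(u, u) = ∫(u')² + (-1)·∫u².
Here c = -1 < 0 with |c| < (π/L)² = 4*π^2/25, so coercivity still holds. The condition a(u,u) ≥ α||u||_{H^1}² reads (1−α)∫(u')² ≥ (α−c)∫u². Any admissible α is ≤ 1 (rapidly oscillating u have ∫u²/∫(u')² → 0), and α = 1 would force 0 ≥ (1−c)∫u², impossible since c < 1; so 1−α > 0. By the sharp Poincaré inequality on H^1_0 of an interval of length L, ∫(u')² ≥ (π/L)²∫u² with equality for the first sine mode sin(π(x−x₀)/L) (x₀ the left endpoint), so the inequality holds for all u iff (1−α)(π/L)² ≥ α − c, i.e. α ≤ ((π/L)² + c)/((π/L)² + 1) = (1 + c(L/π)²)/(1 + (L/π)²). (Direct route, valid since c ≤ 0: Poincaré gives c∫u² ≥ c(L/π)²∫(u')², so a(u,u) ≥ (1 + c(L/π)²)∫(u')², while ||u||_{H^1}² ≤ (1 + (L/π)²)∫(u')²; dividing yields the same α.) With (π/L)² = 4*π^2/25 and c = -1, the largest admissible constant is α = ((π/L)² + c)/((π/L)² + 1).
Simplifying, α = (-25 + 4*π^2)/(25 + 4*π^2).


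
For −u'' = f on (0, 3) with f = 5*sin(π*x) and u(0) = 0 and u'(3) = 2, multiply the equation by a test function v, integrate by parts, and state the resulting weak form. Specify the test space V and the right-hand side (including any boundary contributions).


V = {v ∈ H^1(0, 3) : v(0) = 0} (test functions vanish at x = 0 where u is specified); weak form: ∫_0^3 u'v' dx = ∫_0^3 (5*sin(π*x)) v dx + 2·v(3) for all v ∈ V.

Multiply both sides by a test function v and integrate from 0 to 3:
  ∫_0^3 −u''(x) v(x) dx = ∫_0^3 f(x) v(x) dx.
Integrate the LHS by parts once:
  ∫_0^3 −u'' v dx = −[u'(x) v(x)]_0^3 + ∫_0^3 u'(x) v'(x) dx.
Thus ∫_0^3 u'(x) v'(x) dx = ∫_0^3 f(x) v(x) dx + [u'(x) v(x)]_0^3.
Choose V so that boundary terms are either known or forced to vanish.
Mixed BC: u(0) = 0 (Dirichlet) and u'(3) = 2 (Neumann). Define V = {v ∈ H^1(0, 3) : v(0) = 0}. Then [u' v]_0^3 = u'(3)·v(3) − u'(0)·0 = 2·v(3).
Weak formulation: find u (satisfying any essential BC) such that ∫_0^3 u'(x) v'(x) dx = ∫_0^3 f v dx + 2·v(3) for all v ∈ V (Dirichlet at 0 absorbed into V; Neumann datum at x = 3 contributes the boundary term).
Substituting f(x) = 5*sin(π*x), the right-hand side is ∫_0^3 (5*sin(π*x)) v dx + 2·v(3).


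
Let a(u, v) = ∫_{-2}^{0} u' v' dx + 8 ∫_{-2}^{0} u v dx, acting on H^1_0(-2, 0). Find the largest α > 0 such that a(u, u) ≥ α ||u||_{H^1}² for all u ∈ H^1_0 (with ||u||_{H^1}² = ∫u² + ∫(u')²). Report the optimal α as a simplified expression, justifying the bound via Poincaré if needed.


α = 1

Coercivity of a(·,·) on H^1_0(-2, 0) means a(u, u) ≥ α ||u||_{H^1}² for every u ∈ H^1_0.
The interval has length L = 2, and Poincaré/coercivity depend only on L. Here a(u, u) = ∫(u')² + (8)·∫u².
Here c = 8 ≥ 1, so a(u,u) = ∫(u')² + c∫u² ≥ ∫(u')² + ∫u² = ||u||_{H^1}², i.e. α = 1 works. No larger α is possible: a(u,u) ≥ α||u||_{H^1}² means (1−α)∫(u')² ≥ (α−c)∫u², and for the modes u_n = sin(nπ(x−x₀)/L) (x₀ the left endpoint) one has ∫u_n²/∫(u_n')² = (L/(nπ))² → 0, so a(u_n,u_n)/||u_n||_{H^1}² → 1. Hence the optimal constant is α = 1.
Therefore α = 1.


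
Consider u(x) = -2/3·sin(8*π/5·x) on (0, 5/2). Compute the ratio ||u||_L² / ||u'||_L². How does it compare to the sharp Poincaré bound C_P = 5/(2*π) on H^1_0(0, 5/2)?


||u||_L² / ||u'||_L² = 5/(8*π) < C_P = 5/(2*π).

u(x) = -2/3·sin(8*π/5·x), so u'(x) = -16*π*cos(8*π*x/5)/15.
Writing u(x) = A·sin(kπx/L) with A = -2/3 and k = 4, use ∫_0^L sin²(kπx/L) dx = L/2 and ∫_0^L cos²(kπx/L) dx = L/2.
u² = 4/9·sin²(8*π/5·x) and (u')² = 256*π^2/225·cos²(8*π/5·x), and each of sin², cos² integrates to L/2 = 5/4 over (0, 5/2).
∫_0^5/2 u² dx = 5/9, so ||u||_L² = sqrt(5)/3.
∫_0^5/2 (u')² dx = 64*π^2/45, so ||u'||_L² = 8*sqrt(5)*π/15.
Ratio ||u||_L² / ||u'||_L² = 5/(8*π).
Sharp Poincaré constant on H^1_0(0, 5/2) is C_P = L/π = 5/(2*π), achieved by sin(2*π/5·x).
This is the k = 4 harmonic; the ratio L/(kπ) is strictly less than C_P = L/π, consistent with the sharp inequality ||u||_L² ≤ C_P ||u'||_L².


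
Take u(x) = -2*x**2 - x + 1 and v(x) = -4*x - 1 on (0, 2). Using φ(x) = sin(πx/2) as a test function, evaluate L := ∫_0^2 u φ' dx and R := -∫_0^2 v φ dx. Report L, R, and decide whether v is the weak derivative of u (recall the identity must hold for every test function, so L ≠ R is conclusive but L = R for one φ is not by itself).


LHS = 20/π, RHS = 20/π. Yes, v = u' weakly.

u(x) = -2*x**2 - x + 1, classical derivative u'(x) = -4*x - 1.
φ(x) = sin(πx/2), so φ'(x) = π*cos(π*x/2)/2.
Note φ(0) = φ(2) = 0, so the boundary term u·φ vanishes.
LHS = ∫_0^2 u(x) φ'(x) dx = ∫_0^2 (-π*x^2*cos(π*x/2) - π*x*cos(π*x/2)/2 + π*cos(π*x/2)/2) dx. Term by term:
  ∫_0^2 π*cos(π*x/2)/2 dx = 0;  ∫_0^2 -π*x^2*cos(π*x/2) dx = 16/π;  ∫_0^2 -π*x*cos(π*x/2)/2 dx = 4/π.
Sum: 0 + 16/π + 4/π = 20/π.
So LHS = 20/π.
∫_0^2 v(x) φ(x) dx = ∫_0^2 (-4*x*sin(π*x/2) - sin(π*x/2)) dx. Term by term:
  ∫_0^2 -sin(π*x/2) dx = -4/π;  ∫_0^2 -4*x*sin(π*x/2) dx = -16/π.
Sum: -4/π − 16/π = -20/π.
So RHS = -∫_0^2 v(x) φ(x) dx = 20/π.
LHS = RHS, so the identity holds for this test φ.
Moreover u is smooth here and v(x) = u'(x) = -4*x - 1 pointwise, so the identity holds for every test function. Hence v is the weak derivative of u.


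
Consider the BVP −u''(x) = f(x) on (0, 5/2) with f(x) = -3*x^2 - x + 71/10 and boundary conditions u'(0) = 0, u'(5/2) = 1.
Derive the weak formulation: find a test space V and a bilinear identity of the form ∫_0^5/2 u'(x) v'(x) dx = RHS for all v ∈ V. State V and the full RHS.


V = H^1(0, 5/2) (v unrestricted at boundary; u is determined up to an additive constant); weak form: ∫_0^5/2 u'v' dx = ∫_0^5/2 (-3*x^2 - x + 71/10) v dx + v(5/2) for all v ∈ V.

Multiply both sides by a test function v and integrate from 0 to 5/2:
  ∫_0^5/2 −u''(x) v(x) dx = ∫_0^5/2 f(x) v(x) dx.
Integrate the LHS by parts once:
  ∫_0^5/2 −u'' v dx = −[u'(x) v(x)]_0^5/2 + ∫_0^5/2 u'(x) v'(x) dx.
Thus ∫_0^5/2 u'(x) v'(x) dx = ∫_0^5/2 f(x) v(x) dx + [u'(x) v(x)]_0^5/2.
Choose V so that boundary terms are either known or forced to vanish.
u has inhomogeneous Neumann u'(0) = 0, u'(5/2) = 1. [u' v]_0^5/2 = (1)·v(5/2) − (0)·v(0) = v(5/2). Take V = H^1(0, 5/2); boundary term becomes part of RHS.
Weak formulation: find u (satisfying any essential BC) such that ∫_0^5/2 u'(x) v'(x) dx = ∫_0^5/2 f v dx + v(5/2) for all v ∈ V (Neumann data are natural BCs: they enter the RHS as boundary terms).
Substituting f(x) = -3*x^2 - x + 71/10, the right-hand side is ∫_0^5/2 (-3*x^2 - x + 71/10) v dx + v(5/2).
Compatibility check (pure Neumann): taking v ≡ 1 ∈ V gives 0 = ∫_0^5/2 f dx + (1) − (0), i.e. ∫_0^5/2 f dx must equal u'(0) − u'(5/2) = -1. Indeed ∫_0^5/2 (-3*x^2 - x + 71/10) dx = -1, so the data are compatible. The solution is then unique only up to an additive constant (fix it e.g. by requiring ∫_0^5/2 u dx = 0).


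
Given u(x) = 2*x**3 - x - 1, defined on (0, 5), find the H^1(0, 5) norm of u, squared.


||u||_{H^1}^2 = 1335485/21

The H^1 norm (squared) on an interval (0, L) is
  ||u||_{H^1}^2 = ∫_0^L u(x)^2 dx + ∫_0^L u'(x)^2 dx.
Compute u'(x) = 6*x**2 - 1.
Then u(x)^2 = 4*x**6 - 4*x**4 - 4*x**3 + x**2 + 2*x + 1 and u'(x)^2 = 36*x**4 - 12*x**2 + 1.
Integrate each monomial from 0 to 5 using ∫_0^5 c·x^n dx = c·5^(n+1)/(n+1):
  ∫_0^5 u(x)^2 dx = ∫_0^5 (4*x^6 - 4*x^4 - 4*x^3 + x^2 + 2*x + 1) dx. Term by term:
    ∫_0^5 4*x^6 dx = 312500/7;  ∫_0^5 -4*x^4 dx = -2500;  ∫_0^5 -4*x^3 dx = -625;
    ∫_0^5 x^2 dx = 125/3;  ∫_0^5 2*x dx = 25;  ∫_0^5 1 dx = 5.
  Sum: 312500/7 − 2500 − 625 + 125/3 + 25 + 5 = 873380/21.
  ∫_0^5 u'(x)^2 dx = ∫_0^5 (36*x^4 - 12*x^2 + 1) dx. Term by term:
    ∫_0^5 36*x^4 dx = 22500;  ∫_0^5 -12*x^2 dx = -500;  ∫_0^5 1 dx = 5.
  Sum: 22500 − 500 + 5 = 22005.
Adding: ||u||_{H^1}^2 = 873380/21 + 22005 = 1335485/21.


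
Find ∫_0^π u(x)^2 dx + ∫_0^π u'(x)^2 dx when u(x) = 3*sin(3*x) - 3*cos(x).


||u||_{H^1(0,π)}^2 = 54*π

u'(x) = 3*sin(x) + 9*cos(3*x).
Expand u² and (u')² and integrate term by term on (0, π), using: for integers n ≥ 1, ∫_0^π sin²(nx) dx = ∫_0^π cos²(nx) dx = π/2; for n ≠ n', ∫_0^π sin(nx)sin(n'x) dx = ∫_0^π cos(nx)cos(n'x) dx = 0; and by product-to-sum, ∫_0^π sin(nx)cos(n'x) dx = ½∫_0^π [sin((n+n')x) + sin((n−n')x)] dx, which is 0 when n+n' is even and 2n/(n²−n'²) when n+n' is odd (it need not vanish on (0, π)).
  u² squared terms: (-3)²·∫cos(x)² dx = 9·π/2 = 9*π/2;  (3)²·∫sin(3x)² dx = 9·π/2 = 9*π/2.
  u² cross terms: 2·(-3)·(3)·∫cos(x)·sin(3x) dx = -18·(0) = 0.
  So ∫_0^π u² dx = 9*π/2 + 9*π/2 + 0 = 9*π.
  (u')² squared terms: (3)²·∫sin(x)² dx = 9·π/2 = 9*π/2;  (9)²·∫cos(3x)² dx = 81·π/2 = 81*π/2.
  (u')² cross terms: 2·(3)·(9)·∫sin(x)·cos(3x) dx = 54·(0) = 0.
  So ∫_0^π (u')² dx = 9*π/2 + 81*π/2 + 0 = 45*π.
||u||_{H^1}^2 = (9*π) + (45*π) = 54*π.


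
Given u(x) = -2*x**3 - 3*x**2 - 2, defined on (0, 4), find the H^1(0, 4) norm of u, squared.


||u||_{H^1}^2 = 230512/7

The H^1 norm (squared) on an interval (0, L) is
  ||u||_{H^1}^2 = ∫_0^L u(x)^2 dx + ∫_0^L u'(x)^2 dx.
Compute u'(x) = -6*x**2 - 6*x.
Then u(x)^2 = 4*x**6 + 12*x**5 + 9*x**4 + 8*x**3 + 12*x**2 + 4 and u'(x)^2 = 36*x**4 + 72*x**3 + 36*x**2.
Integrate each monomial from 0 to 4 using ∫_0^4 c·x^n dx = c·4^(n+1)/(n+1):
  ∫_0^4 u(x)^2 dx = ∫_0^4 (4*x^6 + 12*x^5 + 9*x^4 + 8*x^3 + 12*x^2 + 4) dx. Term by term:
    ∫_0^4 4*x^6 dx = 65536/7;  ∫_0^4 12*x^5 dx = 8192;  ∫_0^4 9*x^4 dx = 9216/5;
    ∫_0^4 8*x^3 dx = 512;  ∫_0^4 12*x^2 dx = 256;  ∫_0^4 4 dx = 16.
  Sum: 65536/7 + 8192 + 9216/5 + 512 + 256 + 16 = 706352/35.
  ∫_0^4 u'(x)^2 dx = ∫_0^4 (36*x^4 + 72*x^3 + 36*x^2) dx. Term by term:
    ∫_0^4 36*x^4 dx = 36864/5;  ∫_0^4 72*x^3 dx = 4608;  ∫_0^4 36*x^2 dx = 768.
  Sum: 36864/5 + 4608 + 768 = 63744/5.
Adding: ||u||_{H^1}^2 = 706352/35 + 63744/5 = 230512/7.


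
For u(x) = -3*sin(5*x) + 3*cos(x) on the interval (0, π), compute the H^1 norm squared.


||u||_{H^1(0,π)}^2 = 126*π

u'(x) = -3*sin(x) - 15*cos(5*x).
Expand u² and (u')² and integrate term by term on (0, π), using: for integers n ≥ 1, ∫_0^π sin²(nx) dx = ∫_0^π cos²(nx) dx = π/2; for n ≠ n', ∫_0^π sin(nx)sin(n'x) dx = ∫_0^π cos(nx)cos(n'x) dx = 0; and by product-to-sum, ∫_0^π sin(nx)cos(n'x) dx = ½∫_0^π [sin((n+n')x) + sin((n−n')x)] dx, which is 0 when n+n' is even and 2n/(n²−n'²) when n+n' is odd (it need not vanish on (0, π)).
  u² squared terms: (-3)²·∫sin(5x)² dx = 9·π/2 = 9*π/2;  (3)²·∫cos(x)² dx = 9·π/2 = 9*π/2.
  u² cross terms: 2·(-3)·(3)·∫sin(5x)·cos(x) dx = -18·(0) = 0.
  So ∫_0^π u² dx = 9*π/2 + 9*π/2 + 0 = 9*π.
  (u')² squared terms: (-15)²·∫cos(5x)² dx = 225·π/2 = 225*π/2;  (-3)²·∫sin(x)² dx = 9·π/2 = 9*π/2.
  (u')² cross terms: 2·(-15)·(-3)·∫cos(5x)·sin(x) dx = 90·(0) = 0.
  So ∫_0^π (u')² dx = 225*π/2 + 9*π/2 + 0 = 117*π.
||u||_{H^1}^2 = (9*π) + (117*π) = 126*π.


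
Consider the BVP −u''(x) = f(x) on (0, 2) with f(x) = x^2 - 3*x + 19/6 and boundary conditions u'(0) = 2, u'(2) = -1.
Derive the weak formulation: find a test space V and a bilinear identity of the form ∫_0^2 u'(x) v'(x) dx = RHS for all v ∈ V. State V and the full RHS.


V = H^1(0, 2) (v unrestricted at boundary; u is determined up to an additive constant); weak form: ∫_0^2 u'v' dx = ∫_0^2 (x^2 - 3*x + 19/6) v dx − v(2) − 2·v(0) for all v ∈ V.

Multiply both sides by a test function v and integrate from 0 to 2:
  ∫_0^2 −u''(x) v(x) dx = ∫_0^2 f(x) v(x) dx.
Integrate the LHS by parts once:
  ∫_0^2 −u'' v dx = −[u'(x) v(x)]_0^2 + ∫_0^2 u'(x) v'(x) dx.
Thus ∫_0^2 u'(x) v'(x) dx = ∫_0^2 f(x) v(x) dx + [u'(x) v(x)]_0^2.
Choose V so that boundary terms are either known or forced to vanish.
u has inhomogeneous Neumann u'(0) = 2, u'(2) = -1. [u' v]_0^2 = (-1)·v(2) − (2)·v(0) = − v(2) − 2·v(0). Take V = H^1(0, 2); boundary term becomes part of RHS.
Weak formulation: find u (satisfying any essential BC) such that ∫_0^2 u'(x) v'(x) dx = ∫_0^2 f v dx − v(2) − 2·v(0) for all v ∈ V (Neumann data are natural BCs: they enter the RHS as boundary terms).
Substituting f(x) = x^2 - 3*x + 19/6, the right-hand side is ∫_0^2 (x^2 - 3*x + 19/6) v dx − v(2) − 2·v(0).
Compatibility check (pure Neumann): taking v ≡ 1 ∈ V gives 0 = ∫_0^2 f dx + (-1) − (2), i.e. ∫_0^2 f dx must equal u'(0) − u'(2) = 3. Indeed ∫_0^2 (x^2 - 3*x + 19/6) dx = 3, so the data are compatible. The solution is then unique only up to an additive constant (fix it e.g. by requiring ∫_0^2 u dx = 0).


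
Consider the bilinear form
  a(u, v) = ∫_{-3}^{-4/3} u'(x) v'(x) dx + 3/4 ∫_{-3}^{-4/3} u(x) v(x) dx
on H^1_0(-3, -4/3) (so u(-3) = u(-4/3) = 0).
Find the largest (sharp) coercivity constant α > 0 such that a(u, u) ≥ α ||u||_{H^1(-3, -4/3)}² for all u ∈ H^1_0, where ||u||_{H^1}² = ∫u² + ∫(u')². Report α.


α = 3*(25 + 12*π^2)/(4*(25 + 9*π^2))

Coercivity of a(·,·) on H^1_0(-3, -4/3) means a(u, u) ≥ α ||u||_{H^1}² for every u ∈ H^1_0.
The interval has length L = 5/3, and Poincaré/coercivity depend only on L. Here a(u, u) = ∫(u')² + (3/4)·∫u².
Here 0 < c = 3/4 < 1. The condition a(u,u) ≥ α||u||_{H^1}² reads (1−α)∫(u')² ≥ (α−c)∫u². Any admissible α is ≤ 1 (rapidly oscillating u have ∫u²/∫(u')² → 0), and α = 1 would force 0 ≥ (1−c)∫u², impossible since c < 1; so 1−α > 0. By the sharp Poincaré inequality on H^1_0 of an interval of length L, ∫(u')² ≥ (π/L)²∫u² with equality for the first sine mode sin(π(x−x₀)/L) (x₀ the left endpoint), so the inequality holds for all u iff (1−α)(π/L)² ≥ α − c, i.e. α ≤ ((π/L)² + c)/((π/L)² + 1) = (1 + c(L/π)²)/(1 + (L/π)²). With (π/L)² = 9*π^2/25 and c = 3/4, the largest admissible constant is α = ((π/L)² + c)/((π/L)² + 1).
Simplifying, α = 3*(25 + 12*π^2)/(4*(25 + 9*π^2)).


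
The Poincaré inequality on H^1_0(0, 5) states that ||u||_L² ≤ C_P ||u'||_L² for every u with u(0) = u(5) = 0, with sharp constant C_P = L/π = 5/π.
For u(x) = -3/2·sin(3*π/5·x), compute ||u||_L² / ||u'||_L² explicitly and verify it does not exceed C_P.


||u||_L² / ||u'||_L² = 5/(3*π) < C_P = 5/π.

u(x) = -3/2·sin(3*π/5·x), so u'(x) = -9*π*cos(3*π*x/5)/10.
Writing u(x) = A·sin(kπx/L) with A = -3/2 and k = 3, use ∫_0^L sin²(kπx/L) dx = L/2 and ∫_0^L cos²(kπx/L) dx = L/2.
u² = 9/4·sin²(3*π/5·x) and (u')² = 81*π^2/100·cos²(3*π/5·x), and each of sin², cos² integrates to L/2 = 5/2 over (0, 5).
∫_0^5 u² dx = 45/8, so ||u||_L² = 3*sqrt(10)/4.
∫_0^5 (u')² dx = 81*π^2/40, so ||u'||_L² = 9*sqrt(10)*π/20.
Ratio ||u||_L² / ||u'||_L² = 5/(3*π).
Sharp Poincaré constant on H^1_0(0, 5) is C_P = L/π = 5/π, achieved by sin(π/5·x).
This is the k = 3 harmonic; the ratio L/(kπ) is strictly less than C_P = L/π, consistent with the sharp inequality ||u||_L² ≤ C_P ||u'||_L².


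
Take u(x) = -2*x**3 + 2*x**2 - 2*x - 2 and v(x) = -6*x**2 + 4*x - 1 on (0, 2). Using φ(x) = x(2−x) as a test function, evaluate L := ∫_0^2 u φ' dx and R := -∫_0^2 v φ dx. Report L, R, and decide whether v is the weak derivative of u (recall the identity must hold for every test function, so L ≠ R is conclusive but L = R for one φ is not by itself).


LHS = 104/15, RHS = 28/5. No, v is not the weak derivative of u.

u(x) = -2*x**3 + 2*x**2 - 2*x - 2, classical derivative u'(x) = -6*x**2 + 4*x - 2.
φ(x) = x(2−x), so φ'(x) = 2 - 2*x.
Note φ(0) = φ(2) = 0, so the boundary term u·φ vanishes.
LHS = ∫_0^2 u(x) φ'(x) dx = ∫_0^2 (4*x^4 - 8*x^3 + 8*x^2 - 4) dx. Term by term:
  ∫_0^2 4*x^4 dx = 128/5;  ∫_0^2 -8*x^3 dx = -32;  ∫_0^2 8*x^2 dx = 64/3;
  ∫_0^2 -4 dx = -8.
Sum: 128/5 − 32 + 64/3 − 8 = 104/15.
So LHS = 104/15.
∫_0^2 v(x) φ(x) dx = ∫_0^2 (6*x^4 - 16*x^3 + 9*x^2 - 2*x) dx. Term by term:
  ∫_0^2 6*x^4 dx = 192/5;  ∫_0^2 -16*x^3 dx = -64;  ∫_0^2 9*x^2 dx = 24;
  ∫_0^2 -2*x dx = -4.
Sum: 192/5 − 64 + 24 − 4 = -28/5.
So RHS = -∫_0^2 v(x) φ(x) dx = 28/5.
LHS − RHS = 4/3 ≠ 0, so the identity fails.
(For a valid weak derivative the identity must hold for EVERY test function, in particular this one. The failure shows v is NOT the weak derivative of u.)
Correct weak derivative would be u'(x) = -6*x**2 + 4*x - 2.


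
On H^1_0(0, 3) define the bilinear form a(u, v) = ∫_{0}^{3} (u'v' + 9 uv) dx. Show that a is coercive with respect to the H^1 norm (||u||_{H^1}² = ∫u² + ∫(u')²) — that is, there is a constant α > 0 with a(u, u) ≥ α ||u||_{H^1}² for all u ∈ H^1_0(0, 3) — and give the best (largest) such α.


α = 1

Coercivity of a(·,·) on H^1_0(0, 3) means a(u, u) ≥ α ||u||_{H^1}² for every u ∈ H^1_0.
The interval has length L = 3, and Poincaré/coercivity depend only on L. Here a(u, u) = ∫(u')² + (9)·∫u².
Here c = 9 ≥ 1, so a(u,u) = ∫(u')² + c∫u² ≥ ∫(u')² + ∫u² = ||u||_{H^1}², i.e. α = 1 works. No larger α is possible: a(u,u) ≥ α||u||_{H^1}² means (1−α)∫(u')² ≥ (α−c)∫u², and for the modes u_n = sin(nπ(x−x₀)/L) (x₀ the left endpoint) one has ∫u_n²/∫(u_n')² = (L/(nπ))² → 0, so a(u_n,u_n)/||u_n||_{H^1}² → 1. Hence the optimal constant is α = 1.
Therefore α = 1.


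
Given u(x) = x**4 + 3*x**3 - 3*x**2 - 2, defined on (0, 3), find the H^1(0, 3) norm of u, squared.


||u||_{H^1}^2 = 2725197/140

The H^1 norm (squared) on an interval (0, L) is
  ||u||_{H^1}^2 = ∫_0^L u(x)^2 dx + ∫_0^L u'(x)^2 dx.
Compute u'(x) = 4*x**3 + 9*x**2 - 6*x.
Then u(x)^2 = x**8 + 6*x**7 + 3*x**6 - 18*x**5 + 5*x**4 - 12*x**3 + 12*x**2 + 4 and u'(x)^2 = 16*x**6 + 72*x**5 + 33*x**4 - 108*x**3 + 36*x**2.
Integrate each monomial from 0 to 3 using ∫_0^3 c·x^n dx = c·3^(n+1)/(n+1):
  ∫_0^3 u(x)^2 dx = ∫_0^3 (x^8 + 6*x^7 + 3*x^6 - 18*x^5 + 5*x^4 - 12*x^3 + 12*x^2 + 4) dx. Term by term:
    ∫_0^3 x^8 dx = 2187;  ∫_0^3 6*x^7 dx = 19683/4;  ∫_0^3 3*x^6 dx = 6561/7;
    ∫_0^3 -18*x^5 dx = -2187;  ∫_0^3 5*x^4 dx = 243;  ∫_0^3 -12*x^3 dx = -243;
    ∫_0^3 12*x^2 dx = 108;  ∫_0^3 4 dx = 12.
  Sum: 2187 + 19683/4 + 6561/7 − 2187 + 243 − 243 + 108 + 12 = 167385/28.
  ∫_0^3 u'(x)^2 dx = ∫_0^3 (16*x^6 + 72*x^5 + 33*x^4 - 108*x^3 + 36*x^2) dx. Term by term:
    ∫_0^3 16*x^6 dx = 34992/7;  ∫_0^3 72*x^5 dx = 8748;  ∫_0^3 33*x^4 dx = 8019/5;
    ∫_0^3 -108*x^3 dx = -2187;  ∫_0^3 36*x^2 dx = 324.
  Sum: 34992/7 + 8748 + 8019/5 − 2187 + 324 = 472068/35.
Adding: ||u||_{H^1}^2 = 167385/28 + 472068/35 = 2725197/140.


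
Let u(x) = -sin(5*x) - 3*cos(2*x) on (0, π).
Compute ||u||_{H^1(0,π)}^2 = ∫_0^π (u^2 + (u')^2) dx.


||u||_{H^1(0,π)}^2 = 100/7 + 71*π/2

u'(x) = 6*sin(2*x) - 5*cos(5*x).
Expand u² and (u')² and integrate term by term on (0, π), using: for integers n ≥ 1, ∫_0^π sin²(nx) dx = ∫_0^π cos²(nx) dx = π/2; for n ≠ n', ∫_0^π sin(nx)sin(n'x) dx = ∫_0^π cos(nx)cos(n'x) dx = 0; and by product-to-sum, ∫_0^π sin(nx)cos(n'x) dx = ½∫_0^π [sin((n+n')x) + sin((n−n')x)] dx, which is 0 when n+n' is even and 2n/(n²−n'²) when n+n' is odd (it need not vanish on (0, π)).
  u² squared terms: (-1)²·∫sin(5x)² dx = 1·π/2 = π/2;  (-3)²·∫cos(2x)² dx = 9·π/2 = 9*π/2.
  u² cross terms: 2·(-1)·(-3)·∫sin(5x)·cos(2x) dx = 6·(10/21) = 20/7.
  So ∫_0^π u² dx = π/2 + 9*π/2 + 20/7 = 20/7 + 5*π.
  (u')² squared terms: (-5)²·∫cos(5x)² dx = 25·π/2 = 25*π/2;  (6)²·∫sin(2x)² dx = 36·π/2 = 18*π.
  (u')² cross terms: 2·(-5)·(6)·∫cos(5x)·sin(2x) dx = -60·(-4/21) = 80/7.
  So ∫_0^π (u')² dx = 25*π/2 + 18*π + 80/7 = 80/7 + 61*π/2.
||u||_{H^1}^2 = (20/7 + 5*π) + (80/7 + 61*π/2) = 100/7 + 71*π/2.


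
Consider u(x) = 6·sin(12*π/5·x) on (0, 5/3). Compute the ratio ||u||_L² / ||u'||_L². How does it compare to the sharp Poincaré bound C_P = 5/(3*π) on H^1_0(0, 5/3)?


||u||_L² / ||u'||_L² = 5/(12*π) < C_P = 5/(3*π).

u(x) = 6·sin(12*π/5·x), so u'(x) = 72*π*cos(12*π*x/5)/5.
Writing u(x) = A·sin(kπx/L) with A = 6 and k = 4, use ∫_0^L sin²(kπx/L) dx = L/2 and ∫_0^L cos²(kπx/L) dx = L/2.
u² = 36·sin²(12*π/5·x) and (u')² = 5184*π^2/25·cos²(12*π/5·x), and each of sin², cos² integrates to L/2 = 5/6 over (0, 5/3).
∫_0^5/3 u² dx = 30, so ||u||_L² = sqrt(30).
∫_0^5/3 (u')² dx = 864*π^2/5, so ||u'||_L² = 12*sqrt(30)*π/5.
Ratio ||u||_L² / ||u'||_L² = 5/(12*π).
Sharp Poincaré constant on H^1_0(0, 5/3) is C_P = L/π = 5/(3*π), achieved by sin(3*π/5·x).
This is the k = 4 harmonic; the ratio L/(kπ) is strictly less than C_P = L/π, consistent with the sharp inequality ||u||_L² ≤ C_P ||u'||_L².


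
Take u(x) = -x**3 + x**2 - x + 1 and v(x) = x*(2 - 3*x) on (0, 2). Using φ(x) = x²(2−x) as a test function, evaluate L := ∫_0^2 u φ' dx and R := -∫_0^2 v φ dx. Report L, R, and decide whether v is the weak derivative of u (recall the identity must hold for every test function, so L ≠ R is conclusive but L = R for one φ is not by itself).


LHS = 68/15, RHS = 16/5. No, v is not the weak derivative of u.

u(x) = -x**3 + x**2 - x + 1, classical derivative u'(x) = -3*x**2 + 2*x - 1.
φ(x) = x²(2−x), so φ'(x) = x*(4 - 3*x).
Note φ(0) = φ(2) = 0, so the boundary term u·φ vanishes.
LHS = ∫_0^2 u(x) φ'(x) dx = ∫_0^2 (3*x^5 - 7*x^4 + 7*x^3 - 7*x^2 + 4*x) dx. Term by term:
  ∫_0^2 3*x^5 dx = 32;  ∫_0^2 -7*x^4 dx = -224/5;  ∫_0^2 7*x^3 dx = 28;
  ∫_0^2 -7*x^2 dx = -56/3;  ∫_0^2 4*x dx = 8.
Sum: 32 − 224/5 + 28 − 56/3 + 8 = 68/15.
So LHS = 68/15.
∫_0^2 v(x) φ(x) dx = ∫_0^2 (3*x^5 - 8*x^4 + 4*x^3) dx. Term by term:
  ∫_0^2 3*x^5 dx = 32;  ∫_0^2 -8*x^4 dx = -256/5;  ∫_0^2 4*x^3 dx = 16.
Sum: 32 − 256/5 + 16 = -16/5.
So RHS = -∫_0^2 v(x) φ(x) dx = 16/5.
LHS − RHS = 4/3 ≠ 0, so the identity fails.
(For a valid weak derivative the identity must hold for EVERY test function, in particular this one. The failure shows v is NOT the weak derivative of u.)
Correct weak derivative would be u'(x) = -3*x**2 + 2*x - 1.


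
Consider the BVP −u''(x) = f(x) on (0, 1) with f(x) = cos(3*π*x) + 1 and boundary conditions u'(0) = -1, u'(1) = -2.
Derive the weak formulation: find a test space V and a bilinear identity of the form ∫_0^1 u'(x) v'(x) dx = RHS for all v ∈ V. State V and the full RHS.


V = H^1(0, 1) (v unrestricted at boundary; u is determined up to an additive constant); weak form: ∫_0^1 u'v' dx = ∫_0^1 (cos(3*π*x) + 1) v dx − 2·v(1) + v(0) for all v ∈ V.

Multiply both sides by a test function v and integrate from 0 to 1:
  ∫_0^1 −u''(x) v(x) dx = ∫_0^1 f(x) v(x) dx.
Integrate the LHS by parts once:
  ∫_0^1 −u'' v dx = −[u'(x) v(x)]_0^1 + ∫_0^1 u'(x) v'(x) dx.
Thus ∫_0^1 u'(x) v'(x) dx = ∫_0^1 f(x) v(x) dx + [u'(x) v(x)]_0^1.
Choose V so that boundary terms are either known or forced to vanish.
u has inhomogeneous Neumann u'(0) = -1, u'(1) = -2. [u' v]_0^1 = (-2)·v(1) − (-1)·v(0) = − 2·v(1) + v(0). Take V = H^1(0, 1); boundary term becomes part of RHS.
Weak formulation: find u (satisfying any essential BC) such that ∫_0^1 u'(x) v'(x) dx = ∫_0^1 f v dx − 2·v(1) + v(0) for all v ∈ V (Neumann data are natural BCs: they enter the RHS as boundary terms).
Substituting f(x) = cos(3*π*x) + 1, the right-hand side is ∫_0^1 (cos(3*π*x) + 1) v dx − 2·v(1) + v(0).
Compatibility check (pure Neumann): taking v ≡ 1 ∈ V gives 0 = ∫_0^1 f dx + (-2) − (-1), i.e. ∫_0^1 f dx must equal u'(0) − u'(1) = 1. Indeed ∫_0^1 (cos(3*π*x) + 1) dx = 1, so the data are compatible. The solution is then unique only up to an additive constant (fix it e.g. by requiring ∫_0^1 u dx = 0).


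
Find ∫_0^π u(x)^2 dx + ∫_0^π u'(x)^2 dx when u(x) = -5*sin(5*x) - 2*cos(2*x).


||u||_{H^1(0,π)}^2 = 1000/21 + 335*π

u'(x) = 4*sin(2*x) - 25*cos(5*x).
Expand u² and (u')² and integrate term by term on (0, π), using: for integers n ≥ 1, ∫_0^π sin²(nx) dx = ∫_0^π cos²(nx) dx = π/2; for n ≠ n', ∫_0^π sin(nx)sin(n'x) dx = ∫_0^π cos(nx)cos(n'x) dx = 0; and by product-to-sum, ∫_0^π sin(nx)cos(n'x) dx = ½∫_0^π [sin((n+n')x) + sin((n−n')x)] dx, which is 0 when n+n' is even and 2n/(n²−n'²) when n+n' is odd (it need not vanish on (0, π)).
  u² squared terms: (-5)²·∫sin(5x)² dx = 25·π/2 = 25*π/2;  (-2)²·∫cos(2x)² dx = 4·π/2 = 2*π.
  u² cross terms: 2·(-5)·(-2)·∫sin(5x)·cos(2x) dx = 20·(10/21) = 200/21.
  So ∫_0^π u² dx = 25*π/2 + 2*π + 200/21 = 200/21 + 29*π/2.
  (u')² squared terms: (-25)²·∫cos(5x)² dx = 625·π/2 = 625*π/2;  (4)²·∫sin(2x)² dx = 16·π/2 = 8*π.
  (u')² cross terms: 2·(-25)·(4)·∫cos(5x)·sin(2x) dx = -200·(-4/21) = 800/21.
  So ∫_0^π (u')² dx = 625*π/2 + 8*π + 800/21 = 800/21 + 641*π/2.
||u||_{H^1}^2 = (200/21 + 29*π/2) + (800/21 + 641*π/2) = 1000/21 + 335*π.


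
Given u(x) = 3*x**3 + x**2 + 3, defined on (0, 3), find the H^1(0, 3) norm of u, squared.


||u||_{H^1}^2 = 611559/70

The H^1 norm (squared) on an interval (0, L) is
  ||u||_{H^1}^2 = ∫_0^L u(x)^2 dx + ∫_0^L u'(x)^2 dx.
Compute u'(x) = 9*x**2 + 2*x.
Then u(x)^2 = 9*x**6 + 6*x**5 + x**4 + 18*x**3 + 6*x**2 + 9 and u'(x)^2 = 81*x**4 + 36*x**3 + 4*x**2.
Integrate each monomial from 0 to 3 using ∫_0^3 c·x^n dx = c·3^(n+1)/(n+1):
  ∫_0^3 u(x)^2 dx = ∫_0^3 (9*x^6 + 6*x^5 + x^4 + 18*x^3 + 6*x^2 + 9) dx. Term by term:
    ∫_0^3 9*x^6 dx = 19683/7;  ∫_0^3 6*x^5 dx = 729;  ∫_0^3 x^4 dx = 243/5;
    ∫_0^3 18*x^3 dx = 729/2;  ∫_0^3 6*x^2 dx = 54;  ∫_0^3 9 dx = 27.
  Sum: 19683/7 + 729 + 243/5 + 729/2 + 54 + 27 = 282447/70.
  ∫_0^3 u'(x)^2 dx = ∫_0^3 (81*x^4 + 36*x^3 + 4*x^2) dx. Term by term:
    ∫_0^3 81*x^4 dx = 19683/5;  ∫_0^3 36*x^3 dx = 729;  ∫_0^3 4*x^2 dx = 36.
  Sum: 19683/5 + 729 + 36 = 23508/5.
Adding: ||u||_{H^1}^2 = 282447/70 + 23508/5 = 611559/70.


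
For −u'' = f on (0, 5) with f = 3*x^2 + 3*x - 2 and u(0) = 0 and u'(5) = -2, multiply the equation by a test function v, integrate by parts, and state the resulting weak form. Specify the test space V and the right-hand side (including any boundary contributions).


V = {v ∈ H^1(0, 5) : v(0) = 0} (test functions vanish at x = 0 where u is specified); weak form: ∫_0^5 u'v' dx = ∫_0^5 (3*x^2 + 3*x - 2) v dx − 2·v(5) for all v ∈ V.

Multiply both sides by a test function v and integrate from 0 to 5:
  ∫_0^5 −u''(x) v(x) dx = ∫_0^5 f(x) v(x) dx.
Integrate the LHS by parts once:
  ∫_0^5 −u'' v dx = −[u'(x) v(x)]_0^5 + ∫_0^5 u'(x) v'(x) dx.
Thus ∫_0^5 u'(x) v'(x) dx = ∫_0^5 f(x) v(x) dx + [u'(x) v(x)]_0^5.
Choose V so that boundary terms are either known or forced to vanish.
Mixed BC: u(0) = 0 (Dirichlet) and u'(5) = -2 (Neumann). Define V = {v ∈ H^1(0, 5) : v(0) = 0}. Then [u' v]_0^5 = u'(5)·v(5) − u'(0)·0 = − 2·v(5).
Weak formulation: find u (satisfying any essential BC) such that ∫_0^5 u'(x) v'(x) dx = ∫_0^5 f v dx − 2·v(5) for all v ∈ V (Dirichlet at 0 absorbed into V; Neumann datum at x = 5 contributes the boundary term).
Substituting f(x) = 3*x^2 + 3*x - 2, the right-hand side is ∫_0^5 (3*x^2 + 3*x - 2) v dx − 2·v(5).


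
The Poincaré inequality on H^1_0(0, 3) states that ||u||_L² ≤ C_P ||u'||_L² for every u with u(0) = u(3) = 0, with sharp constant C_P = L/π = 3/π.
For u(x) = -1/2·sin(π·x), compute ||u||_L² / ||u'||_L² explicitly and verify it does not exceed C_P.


||u||_L² / ||u'||_L² = 1/π < C_P = 3/π.

u(x) = -1/2·sin(π·x), so u'(x) = -π*cos(π*x)/2.
Writing u(x) = A·sin(kπx/L) with A = -1/2 and k = 3, use ∫_0^L sin²(kπx/L) dx = L/2 and ∫_0^L cos²(kπx/L) dx = L/2.
u² = 1/4·sin²(π·x) and (u')² = π^2/4·cos²(π·x), and each of sin², cos² integrates to L/2 = 3/2 over (0, 3).
∫_0^3 u² dx = 3/8, so ||u||_L² = sqrt(6)/4.
∫_0^3 (u')² dx = 3*π^2/8, so ||u'||_L² = sqrt(6)*π/4.
Ratio ||u||_L² / ||u'||_L² = 1/π.
Sharp Poincaré constant on H^1_0(0, 3) is C_P = L/π = 3/π, achieved by sin(π/3·x).
This is the k = 3 harmonic; the ratio L/(kπ) is strictly less than C_P = L/π, consistent with the sharp inequality ||u||_L² ≤ C_P ||u'||_L².


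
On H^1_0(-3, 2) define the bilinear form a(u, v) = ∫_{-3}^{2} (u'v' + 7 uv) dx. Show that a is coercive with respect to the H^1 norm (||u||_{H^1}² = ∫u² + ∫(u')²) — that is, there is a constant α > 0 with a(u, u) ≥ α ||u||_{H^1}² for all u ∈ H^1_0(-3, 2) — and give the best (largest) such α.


α = 1

Coercivity of a(·,·) on H^1_0(-3, 2) means a(u, u) ≥ α ||u||_{H^1}² for every u ∈ H^1_0.
The interval has length L = 5, and Poincaré/coercivity depend only on L. Here a(u, u) = ∫(u')² + (7)·∫u².
Here c = 7 ≥ 1, so a(u,u) = ∫(u')² + c∫u² ≥ ∫(u')² + ∫u² = ||u||_{H^1}², i.e. α = 1 works. No larger α is possible: a(u,u) ≥ α||u||_{H^1}² means (1−α)∫(u')² ≥ (α−c)∫u², and for the modes u_n = sin(nπ(x−x₀)/L) (x₀ the left endpoint) one has ∫u_n²/∫(u_n')² = (L/(nπ))² → 0, so a(u_n,u_n)/||u_n||_{H^1}² → 1. Hence the optimal constant is α = 1.
Therefore α = 1.


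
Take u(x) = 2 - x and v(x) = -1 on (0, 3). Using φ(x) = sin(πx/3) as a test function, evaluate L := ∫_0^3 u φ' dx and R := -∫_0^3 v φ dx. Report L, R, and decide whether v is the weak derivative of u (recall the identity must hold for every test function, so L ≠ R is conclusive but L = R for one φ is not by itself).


LHS = 6/π, RHS = 6/π. Yes, v = u' weakly.

u(x) = 2 - x, classical derivative u'(x) = -1.
φ(x) = sin(πx/3), so φ'(x) = π*cos(π*x/3)/3.
Note φ(0) = φ(3) = 0, so the boundary term u·φ vanishes.
LHS = ∫_0^3 u(x) φ'(x) dx = ∫_0^3 (-π*x*cos(π*x/3)/3 + 2*π*cos(π*x/3)/3) dx. Term by term:
  ∫_0^3 2*π*cos(π*x/3)/3 dx = 0;  ∫_0^3 -π*x*cos(π*x/3)/3 dx = 6/π.
Sum: 0 + 6/π = 6/π.
So LHS = 6/π.
∫_0^3 v(x) φ(x) dx = ∫_0^3 (-sin(π*x/3)) dx. Term by term:
  ∫_0^3 -sin(π*x/3) dx = -6/π.
So RHS = -∫_0^3 v(x) φ(x) dx = 6/π.
LHS = RHS, so the identity holds for this test φ.
Moreover u is smooth here and v(x) = u'(x) = -1 pointwise, so the identity holds for every test function. Hence v is the weak derivative of u.


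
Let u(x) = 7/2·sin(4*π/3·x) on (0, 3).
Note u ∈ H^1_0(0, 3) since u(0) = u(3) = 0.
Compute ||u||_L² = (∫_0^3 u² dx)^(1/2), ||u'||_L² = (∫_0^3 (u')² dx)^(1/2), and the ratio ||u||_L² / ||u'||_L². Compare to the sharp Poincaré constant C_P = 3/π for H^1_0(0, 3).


||u||_L² / ||u'||_L² = 3/(4*π) < C_P = 3/π.

u(x) = 7/2·sin(4*π/3·x), so u'(x) = 14*π*cos(4*π*x/3)/3.
Writing u(x) = A·sin(kπx/L) with A = 7/2 and k = 4, use ∫_0^L sin²(kπx/L) dx = L/2 and ∫_0^L cos²(kπx/L) dx = L/2.
u² = 49/4·sin²(4*π/3·x) and (u')² = 196*π^2/9·cos²(4*π/3·x), and each of sin², cos² integrates to L/2 = 3/2 over (0, 3).
∫_0^3 u² dx = 147/8, so ||u||_L² = 7*sqrt(6)/4.
∫_0^3 (u')² dx = 98*π^2/3, so ||u'||_L² = 7*sqrt(6)*π/3.
Ratio ||u||_L² / ||u'||_L² = 3/(4*π).
Sharp Poincaré constant on H^1_0(0, 3) is C_P = L/π = 3/π, achieved by sin(π/3·x).
This is the k = 4 harmonic; the ratio L/(kπ) is strictly less than C_P = L/π, consistent with the sharp inequality ||u||_L² ≤ C_P ||u'||_L².


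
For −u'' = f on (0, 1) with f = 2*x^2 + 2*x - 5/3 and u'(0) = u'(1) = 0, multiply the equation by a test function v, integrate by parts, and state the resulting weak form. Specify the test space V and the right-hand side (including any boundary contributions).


V = H^1(0, 1) (no boundary constraint on v; u is determined up to an additive constant); weak form: ∫_0^1 u'v' dx = ∫_0^1 (2*x^2 + 2*x - 5/3) v dx for all v ∈ V.

Multiply both sides by a test function v and integrate from 0 to 1:
  ∫_0^1 −u''(x) v(x) dx = ∫_0^1 f(x) v(x) dx.
Integrate the LHS by parts once:
  ∫_0^1 −u'' v dx = −[u'(x) v(x)]_0^1 + ∫_0^1 u'(x) v'(x) dx.
Thus ∫_0^1 u'(x) v'(x) dx = ∫_0^1 f(x) v(x) dx + [u'(x) v(x)]_0^1.
Choose V so that boundary terms are either known or forced to vanish.
u has homogeneous Neumann: u'(0) = u'(1) = 0. So [u' v]_0^1 = 0·v(1) − 0·v(0) = 0 for any v; take V = H^1(0, 1).
Weak formulation: find u (satisfying any essential BC) such that ∫_0^1 u'(x) v'(x) dx = ∫_0^1 f v dx for all v ∈ V (homogeneous Neumann, so boundary terms vanish).
Substituting f(x) = 2*x^2 + 2*x - 5/3, the right-hand side is ∫_0^1 (2*x^2 + 2*x - 5/3) v dx.
Compatibility check (pure Neumann): taking v ≡ 1 ∈ V gives 0 = ∫_0^1 f dx + (0) − (0), i.e. ∫_0^1 f dx must equal u'(0) − u'(1) = 0. Indeed ∫_0^1 (2*x^2 + 2*x - 5/3) dx = 0, so the data are compatible. The solution is then unique only up to an additive constant (fix it e.g. by requiring ∫_0^1 u dx = 0).


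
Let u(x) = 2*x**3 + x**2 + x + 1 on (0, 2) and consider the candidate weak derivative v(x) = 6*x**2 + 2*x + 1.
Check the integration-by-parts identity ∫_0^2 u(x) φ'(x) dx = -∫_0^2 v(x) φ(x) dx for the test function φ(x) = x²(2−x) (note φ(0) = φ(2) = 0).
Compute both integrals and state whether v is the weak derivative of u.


LHS = -52/3, RHS = -52/3. Yes, v = u' weakly.

u(x) = 2*x**3 + x**2 + x + 1, classical derivative u'(x) = 6*x**2 + 2*x + 1.
φ(x) = x²(2−x), so φ'(x) = x*(4 - 3*x).
Note φ(0) = φ(2) = 0, so the boundary term u·φ vanishes.
LHS = ∫_0^2 u(x) φ'(x) dx = ∫_0^2 (-6*x^5 + 5*x^4 + x^3 + x^2 + 4*x) dx. Term by term:
  ∫_0^2 -6*x^5 dx = -64;  ∫_0^2 5*x^4 dx = 32;  ∫_0^2 x^3 dx = 4;
  ∫_0^2 x^2 dx = 8/3;  ∫_0^2 4*x dx = 8.
Sum: -64 + 32 + 4 + 8/3 + 8 = -52/3.
So LHS = -52/3.
∫_0^2 v(x) φ(x) dx = ∫_0^2 (-6*x^5 + 10*x^4 + 3*x^3 + 2*x^2) dx. Term by term:
  ∫_0^2 -6*x^5 dx = -64;  ∫_0^2 10*x^4 dx = 64;  ∫_0^2 3*x^3 dx = 12;
  ∫_0^2 2*x^2 dx = 16/3.
Sum: -64 + 64 + 12 + 16/3 = 52/3.
So RHS = -∫_0^2 v(x) φ(x) dx = -52/3.
LHS = RHS, so the identity holds for this test φ.
Moreover u is smooth here and v(x) = u'(x) = 6*x**2 + 2*x + 1 pointwise, so the identity holds for every test function. Hence v is the weak derivative of u.
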